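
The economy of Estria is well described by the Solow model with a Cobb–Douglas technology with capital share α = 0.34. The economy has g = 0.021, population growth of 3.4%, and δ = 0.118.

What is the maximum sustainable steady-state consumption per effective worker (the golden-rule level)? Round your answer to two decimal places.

At the golden rule, f'(k) = n + g + δ, so α·k^(α−1) = n + g + δ and k_gold = (α/(n + g + δ))^(1/(1−α)).
k_gold = (0.34/0.173)^(1/0.66) = 1.9653^1.5152 ≈ 2.7836
c_gold = f(k_gold) − (n + g + δ)·k_gold = 1.4163 − 0.173×2.7836 ≈ 0.9347

c_gold ≈ 0.93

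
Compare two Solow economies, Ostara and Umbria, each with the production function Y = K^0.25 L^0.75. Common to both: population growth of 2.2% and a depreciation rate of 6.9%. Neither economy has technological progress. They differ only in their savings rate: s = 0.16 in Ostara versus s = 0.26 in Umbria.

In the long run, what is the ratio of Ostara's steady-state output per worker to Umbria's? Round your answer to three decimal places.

y*_O / y*_U ≈ 0.851

Steady-state y* = [s/(n + δ)]^(α/(1−α)), so the ratio is [ (s_O/(n + δ)_O) / (s_U/(n + δ)_U) ]^0.3333.
s_O/(n + δ)_O = 0.16/0.091 = 1.7582; s_U/(n + δ)_U = 0.26/0.091 = 2.8571.
Ratio = (1.7582/2.8571)^0.3333 = 0.6154^0.3333 ≈ 0.8506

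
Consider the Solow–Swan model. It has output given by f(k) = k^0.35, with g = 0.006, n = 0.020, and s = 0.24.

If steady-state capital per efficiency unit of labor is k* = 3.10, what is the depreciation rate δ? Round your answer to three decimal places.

δ ≈ 0.089

Steady state requires s·f(k) = (n + g + δ)·k, i.e. s·k^α = (n + g + δ)·k.
So s / (n + g + δ) = (k*)^(1−α) = 3.10^0.65 = 2.0863.
Therefore n + g + δ = s / 2.0863 = 0.24 / 2.0863 = 0.1150, so δ = 0.1150 − 0.026 = 0.0890.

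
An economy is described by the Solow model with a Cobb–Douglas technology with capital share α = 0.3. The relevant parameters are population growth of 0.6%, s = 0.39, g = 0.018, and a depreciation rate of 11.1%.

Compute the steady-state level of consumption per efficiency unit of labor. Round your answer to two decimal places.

c* ≈ 0.96

At the steady state, Δk = 0, so s·k^α = (n + g + δ)·k.
Dividing both sides by k: k^(1−α) = s / (n + g + δ).
k^0.7 = 0.39 / (0.006 + 0.018 + 0.111) = 0.39 / 0.135 = 2.8889
k* = 2.8889^(1/0.7) ≈ 4.5519
y* = (k*)^α = 4.5519^0.3 ≈ 1.5756
c* = (1 − s)·y* = (1 − 0.39) × 1.5756 ≈ 0.9611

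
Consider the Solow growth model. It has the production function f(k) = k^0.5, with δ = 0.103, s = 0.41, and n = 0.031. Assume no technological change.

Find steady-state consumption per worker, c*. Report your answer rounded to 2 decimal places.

c* = 1.81

Steady state requires s·f(k) = (n + δ)·k, i.e. s·k^α = (n + δ)·k.
Rearranging, k^(1−α) = s / (n + δ).
k^0.5 = 0.41 / (0.031 + 0.103) = 0.41 / 0.134 = 3.0597
k* = 3.0597^(1/0.5) ≈ 9.3618
y* = (k*)^α = 9.3618^0.5 ≈ 3.0597
c* = (1 − s)·y* = (1 − 0.41) × 3.0597 ≈ 1.8052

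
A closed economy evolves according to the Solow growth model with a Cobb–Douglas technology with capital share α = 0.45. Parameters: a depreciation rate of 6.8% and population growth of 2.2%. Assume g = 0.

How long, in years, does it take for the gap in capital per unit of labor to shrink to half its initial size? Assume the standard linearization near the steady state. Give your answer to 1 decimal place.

Near the steady state the convergence rate is λ = (1 − α)(n + δ).
λ = (1 − 0.45) × 0.090 = 0.55 × 0.090 = 0.0495
Half-life = ln 2 / λ = 0.6931 / 0.0495 ≈ 14.00 years

about 14.0 years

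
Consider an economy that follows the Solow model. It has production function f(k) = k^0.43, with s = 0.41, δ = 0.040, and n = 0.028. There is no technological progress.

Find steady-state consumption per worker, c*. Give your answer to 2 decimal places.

c* ≈ 2.29

At the steady state, Δk = 0, so s·k^α = (n + δ)·k.
Rearranging, k^(1−α) = s / (n + δ).
k^0.57 = 0.41 / (0.028 + 0.040) = 0.41 / 0.068 = 6.0294
k* = 6.0294^(1/0.57) ≈ 23.3831
y* = (k*)^α = 23.3831^0.43 ≈ 3.8782
c* = (1 − s)·y* = (1 − 0.41) × 3.8782 ≈ 2.2881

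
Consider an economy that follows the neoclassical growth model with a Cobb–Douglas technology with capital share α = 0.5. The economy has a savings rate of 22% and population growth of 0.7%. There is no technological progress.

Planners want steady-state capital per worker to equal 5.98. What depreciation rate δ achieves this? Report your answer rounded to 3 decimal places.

δ ≈ 0.083

In steady state, investment equals break-even investment: s·k^α = (n + δ)·k.
So s / (n + δ) = (k*)^(1−α) = 5.98^0.5 = 2.4454.
Therefore n + δ = s / 2.4454 = 0.22 / 2.4454 = 0.0900, so δ = 0.0900 − 0.007 = 0.0830.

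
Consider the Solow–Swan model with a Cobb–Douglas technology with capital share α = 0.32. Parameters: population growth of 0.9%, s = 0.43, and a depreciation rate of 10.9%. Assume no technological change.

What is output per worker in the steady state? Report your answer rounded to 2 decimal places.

y* ≈ 1.84

In steady state, investment equals break-even investment: s·k^α = (n + δ)·k.
Rearranging, k^(1−α) = s / (n + δ).
k^0.68 = 0.43 / (0.009 + 0.109) = 0.43 / 0.118 = 3.6441
k* = 3.6441^(1/0.68) ≈ 6.6968
y* = (k*)^α = 6.6968^0.32 ≈ 1.8377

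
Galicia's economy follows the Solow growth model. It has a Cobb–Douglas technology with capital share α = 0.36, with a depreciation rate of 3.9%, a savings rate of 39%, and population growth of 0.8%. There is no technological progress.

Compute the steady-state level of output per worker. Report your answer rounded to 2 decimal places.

In steady state, investment equals break-even investment: s·k^α = (n + δ)·k.
Rearranging, k^(1−α) = s / (n + δ).
k^0.64 = 0.39 / (0.008 + 0.039) = 0.39 / 0.047 = 8.2979
k* = 8.2979^(1/0.64) ≈ 27.2827
y* = (k*)^α = 27.2827^0.36 ≈ 3.2879

y* ≈ 3.29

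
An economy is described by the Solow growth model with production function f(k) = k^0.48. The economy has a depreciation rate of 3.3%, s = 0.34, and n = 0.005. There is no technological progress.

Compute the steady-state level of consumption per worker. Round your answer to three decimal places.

c* ≈ 4.989

In steady state, investment equals break-even investment: s·k^α = (n + δ)·k.
Rearranging, k^(1−α) = s / (n + δ).
k^0.52 = 0.34 / (0.005 + 0.033) = 0.34 / 0.038 = 8.9474
k* = 8.9474^(1/0.52) ≈ 67.6373
y* = (k*)^α = 67.6373^0.48 ≈ 7.5594
c* = (1 − s)·y* = (1 − 0.34) × 7.5594 ≈ 4.9892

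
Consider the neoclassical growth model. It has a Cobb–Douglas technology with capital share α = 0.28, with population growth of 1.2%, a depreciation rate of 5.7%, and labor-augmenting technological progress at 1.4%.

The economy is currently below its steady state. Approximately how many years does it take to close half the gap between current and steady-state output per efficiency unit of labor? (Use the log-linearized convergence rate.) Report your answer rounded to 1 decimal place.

t_½ ≈ 11.6 years

Near the steady state the convergence rate is λ = (1 − α)(n + g + δ).
λ = (1 − 0.28) × 0.083 = 0.72 × 0.083 = 0.05976
Half-life = ln 2 / λ = 0.6931 / 0.05976 ≈ 11.60 years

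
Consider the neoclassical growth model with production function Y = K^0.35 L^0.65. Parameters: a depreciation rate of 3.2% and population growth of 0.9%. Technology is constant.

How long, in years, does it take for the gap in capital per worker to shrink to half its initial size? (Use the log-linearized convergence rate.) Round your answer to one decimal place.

half-life ≈ 26.0 years

Near the steady state the convergence rate is λ = (1 − α)(n + δ).
λ = (1 − 0.35) × 0.041 = 0.65 × 0.041 = 0.02665
Half-life = ln 2 / λ = 0.6931 / 0.02665 ≈ 26.01 years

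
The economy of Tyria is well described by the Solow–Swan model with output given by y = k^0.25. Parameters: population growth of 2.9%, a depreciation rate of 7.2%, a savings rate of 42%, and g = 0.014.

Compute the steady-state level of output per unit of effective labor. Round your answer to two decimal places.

y* ≈ 1.54

In steady state, investment equals break-even investment: s·k^α = (n + g + δ)·k.
Rearranging, k^(1−α) = s / (n + g + δ).
k^0.75 = 0.42 / (0.029 + 0.014 + 0.072) = 0.42 / 0.115 = 3.6522
k* = 3.6522^(1/0.75) ≈ 5.6244
y* = (k*)^α = 5.6244^0.25 ≈ 1.5400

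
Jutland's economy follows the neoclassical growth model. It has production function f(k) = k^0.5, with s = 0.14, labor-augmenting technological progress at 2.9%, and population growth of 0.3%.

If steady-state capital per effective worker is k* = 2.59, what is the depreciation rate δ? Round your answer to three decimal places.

In steady state, investment equals break-even investment: s·k^α = (n + g + δ)·k.
So s / (n + g + δ) = (k*)^(1−α) = 2.59^0.5 = 1.6093.
Therefore n + g + δ = s / 1.6093 = 0.14 / 1.6093 = 0.0870, so δ = 0.0870 − 0.032 = 0.0550.

δ ≈ 0.055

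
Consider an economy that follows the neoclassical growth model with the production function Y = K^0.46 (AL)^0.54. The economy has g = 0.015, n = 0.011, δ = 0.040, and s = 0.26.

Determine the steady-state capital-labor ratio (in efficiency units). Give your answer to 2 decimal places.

k* ≈ 12.67

Steady state requires s·f(k) = (n + g + δ)·k, i.e. s·k^α = (n + g + δ)·k.
Dividing both sides by k: k^(1−α) = s / (n + g + δ).
k^0.54 = 0.26 / (0.011 + 0.015 + 0.040) = 0.26 / 0.066 = 3.9394
k* = 3.9394^(1/0.54) ≈ 12.6663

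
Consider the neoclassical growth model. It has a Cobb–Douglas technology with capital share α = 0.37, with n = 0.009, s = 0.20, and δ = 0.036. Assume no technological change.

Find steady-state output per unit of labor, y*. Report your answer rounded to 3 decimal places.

y* = 2.401

In steady state, investment equals break-even investment: s·k^α = (n + δ)·k.
Dividing both sides by k: k^(1−α) = s / (n + δ).
k^0.63 = 0.20 / (0.009 + 0.036) = 0.20 / 0.045 = 4.4444
k* = 4.4444^(1/0.63) ≈ 10.6727
y* = (k*)^α = 10.6727^0.37 ≈ 2.4014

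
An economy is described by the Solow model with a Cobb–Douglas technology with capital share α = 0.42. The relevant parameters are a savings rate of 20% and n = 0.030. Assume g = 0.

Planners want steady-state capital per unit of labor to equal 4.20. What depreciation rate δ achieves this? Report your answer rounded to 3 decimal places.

Steady state requires s·f(k) = (n + δ)·k, i.e. s·k^α = (n + δ)·k.
So s / (n + δ) = (k*)^(1−α) = 4.20^0.58 = 2.2987.
Therefore n + δ = s / 2.2987 = 0.20 / 2.2987 = 0.0870, so δ = 0.0870 − 0.030 = 0.0570.

δ ≈ 0.057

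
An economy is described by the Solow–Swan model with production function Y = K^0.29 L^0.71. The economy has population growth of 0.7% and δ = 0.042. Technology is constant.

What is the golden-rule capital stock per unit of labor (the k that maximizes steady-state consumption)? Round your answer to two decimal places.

The golden rule sets f'(k) = n + δ, i.e. α·k^(α−1) = n + δ.
So k^(1−α) = α / (n + δ) = 0.29 / 0.049 = 5.9184.
k_gold = 5.9184^(1/0.71) ≈ 12.2352

k_gold ≈ 12.24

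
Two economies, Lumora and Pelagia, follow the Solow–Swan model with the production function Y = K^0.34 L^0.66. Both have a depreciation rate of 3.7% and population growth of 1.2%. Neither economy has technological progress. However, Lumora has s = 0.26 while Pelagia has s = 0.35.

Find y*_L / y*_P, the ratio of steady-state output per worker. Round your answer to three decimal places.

y*_L / y*_P ≈ 0.858

Steady-state y* = [s/(n + δ)]^(α/(1−α)), so the ratio is [ (s_L/(n + δ)_L) / (s_P/(n + δ)_P) ]^0.5152.
s_L/(n + δ)_L = 0.26/0.049 = 5.3061; s_P/(n + δ)_P = 0.35/0.049 = 7.1429.
Ratio = (5.3061/7.1429)^0.5152 = 0.7428^0.5152 ≈ 0.8580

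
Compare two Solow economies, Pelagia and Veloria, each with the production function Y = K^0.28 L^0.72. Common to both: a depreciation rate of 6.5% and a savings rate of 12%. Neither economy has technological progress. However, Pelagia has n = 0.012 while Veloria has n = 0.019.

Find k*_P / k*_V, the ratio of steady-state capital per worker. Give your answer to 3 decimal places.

Steady-state k* = [s/(n + δ)]^(1/(1−α)), so the ratio is [ (s_P/(n + δ)_P) / (s_V/(n + δ)_V) ]^1.3889.
s_P/(n + δ)_P = 0.12/0.077 = 1.5584; s_V/(n + δ)_V = 0.12/0.084 = 1.4286.
Ratio = (1.5584/1.4286)^1.3889 = 1.0909^1.3889 ≈ 1.1284

ratio ≈ 1.128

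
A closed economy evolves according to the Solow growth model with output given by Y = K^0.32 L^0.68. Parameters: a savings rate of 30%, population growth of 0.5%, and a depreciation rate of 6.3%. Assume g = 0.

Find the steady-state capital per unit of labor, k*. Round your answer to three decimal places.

k* = 8.871

In steady state, investment equals break-even investment: s·k^α = (n + δ)·k.
Dividing both sides by k: k^(1−α) = s / (n + δ).
k^0.68 = 0.30 / (0.005 + 0.063) = 0.30 / 0.068 = 4.4118
k* = 4.4118^(1/0.68) ≈ 8.8708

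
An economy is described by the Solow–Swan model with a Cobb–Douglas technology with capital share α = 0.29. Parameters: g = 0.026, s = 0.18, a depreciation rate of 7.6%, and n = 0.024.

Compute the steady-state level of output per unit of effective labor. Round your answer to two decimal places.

y* ≈ 1.16

At the steady state, Δk = 0, so s·k^α = (n + g + δ)·k.
Dividing both sides by k: k^(1−α) = s / (n + g + δ).
k^0.71 = 0.18 / (0.024 + 0.026 + 0.076) = 0.18 / 0.126 = 1.4286
k* = 1.4286^(1/0.71) ≈ 1.6527
y* = (k*)^α = 1.6527^0.29 ≈ 1.1568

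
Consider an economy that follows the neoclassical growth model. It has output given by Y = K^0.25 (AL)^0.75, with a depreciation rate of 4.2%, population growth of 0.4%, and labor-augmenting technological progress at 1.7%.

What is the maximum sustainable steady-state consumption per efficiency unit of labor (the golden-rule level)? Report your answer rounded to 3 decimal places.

c_gold ≈ 1.187

At the golden rule, f'(k) = n + g + δ, so α·k^(α−1) = n + g + δ and k_gold = (α/(n + g + δ))^(1/(1−α)).
k_gold = (0.25/0.063)^(1/0.75) = 3.9683^1.3333 ≈ 6.2823
c_gold = f(k_gold) − (n + g + δ)·k_gold = 1.5832 − 0.063×6.2823 ≈ 1.1874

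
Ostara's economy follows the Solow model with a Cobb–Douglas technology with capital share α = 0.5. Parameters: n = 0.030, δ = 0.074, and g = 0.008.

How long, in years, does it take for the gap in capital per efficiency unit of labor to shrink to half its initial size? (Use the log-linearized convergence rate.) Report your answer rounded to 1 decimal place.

Near the steady state the convergence rate is λ = (1 − α)(n + g + δ).
λ = (1 − 0.5) × 0.112 = 0.5 × 0.112 = 0.0560
Half-life = ln 2 / λ = 0.6931 / 0.0560 ≈ 12.38 years

about 12.4 years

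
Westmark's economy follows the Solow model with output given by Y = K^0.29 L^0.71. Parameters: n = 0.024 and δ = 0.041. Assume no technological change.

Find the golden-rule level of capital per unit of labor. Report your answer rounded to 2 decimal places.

k_gold ≈ 8.22

The golden rule sets f'(k) = n + δ, i.e. α·k^(α−1) = n + δ.
So k^(1−α) = α / (n + δ) = 0.29 / 0.065 = 4.4615.
k_gold = 4.4615^(1/0.71) ≈ 8.2179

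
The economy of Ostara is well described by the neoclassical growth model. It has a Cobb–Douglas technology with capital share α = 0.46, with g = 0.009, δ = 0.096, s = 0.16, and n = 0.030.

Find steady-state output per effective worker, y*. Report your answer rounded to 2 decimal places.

y* ≈ 1.16

At the steady state, Δk = 0, so s·k^α = (n + g + δ)·k.
Rearranging, k^(1−α) = s / (n + g + δ).
k^0.54 = 0.16 / (0.030 + 0.009 + 0.096) = 0.16 / 0.135 = 1.1852
k* = 1.1852^(1/0.54) ≈ 1.3698
y* = (k*)^α = 1.3698^0.46 ≈ 1.1557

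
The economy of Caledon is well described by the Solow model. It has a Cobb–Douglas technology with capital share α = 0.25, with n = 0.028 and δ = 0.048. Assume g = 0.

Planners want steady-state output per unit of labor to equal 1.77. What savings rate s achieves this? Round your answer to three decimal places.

In steady state, investment equals break-even investment: s·k^α = (n + δ)·k.
Since y* = [s/(n + δ)]^(α/(1−α)), we have s/(n + δ) = (y*)^((1−α)/α) = 1.77^3 = 5.5452.
Therefore s = 5.5452 × (n + δ) = 5.5452 × 0.076 = 0.4214.

s ≈ 0.421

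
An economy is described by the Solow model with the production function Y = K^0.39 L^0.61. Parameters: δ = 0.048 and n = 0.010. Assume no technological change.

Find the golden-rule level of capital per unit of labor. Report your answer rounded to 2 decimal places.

k_gold ≈ 22.74

The golden rule sets f'(k) = n + δ, i.e. α·k^(α−1) = n + δ.
So k^(1−α) = α / (n + δ) = 0.39 / 0.058 = 6.7241.
k_gold = 6.7241^(1/0.61) ≈ 22.7393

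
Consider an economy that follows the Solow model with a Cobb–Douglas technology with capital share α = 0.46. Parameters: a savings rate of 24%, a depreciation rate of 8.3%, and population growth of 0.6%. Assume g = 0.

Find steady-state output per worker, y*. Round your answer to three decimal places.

In steady state, investment equals break-even investment: s·k^α = (n + δ)·k.
Dividing both sides by k: k^(1−α) = s / (n + δ).
k^0.54 = 0.24 / (0.006 + 0.083) = 0.24 / 0.089 = 2.6966
k* = 2.6966^(1/0.54) ≈ 6.2778
y* = (k*)^α = 6.2778^0.46 ≈ 2.3280

y* = 2.328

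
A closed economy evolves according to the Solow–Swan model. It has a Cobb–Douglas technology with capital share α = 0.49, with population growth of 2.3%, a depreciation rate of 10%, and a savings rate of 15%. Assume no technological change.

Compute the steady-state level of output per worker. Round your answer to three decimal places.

y* ≈ 1.210

In steady state, investment equals break-even investment: s·k^α = (n + δ)·k.
Dividing both sides by k: k^(1−α) = s / (n + δ).
k^0.51 = 0.15 / (0.023 + 0.100) = 0.15 / 0.123 = 1.2195
k* = 1.2195^(1/0.51) ≈ 1.4757
y* = (k*)^α = 1.4757^0.49 ≈ 1.2101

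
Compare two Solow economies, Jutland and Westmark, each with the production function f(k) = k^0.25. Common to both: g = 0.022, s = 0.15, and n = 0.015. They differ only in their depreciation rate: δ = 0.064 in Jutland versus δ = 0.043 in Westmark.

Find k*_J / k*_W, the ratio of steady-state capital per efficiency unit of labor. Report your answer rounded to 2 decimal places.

ratio ≈ 0.73

Steady-state k* = [s/(n + g + δ)]^(1/(1−α)), so the ratio is [ (s_J/(n + g + δ)_J) / (s_W/(n + g + δ)_W) ]^1.3333.
s_J/(n + g + δ)_J = 0.15/0.101 = 1.4851; s_W/(n + g + δ)_W = 0.15/0.080 = 1.8750.
Ratio = (1.4851/1.8750)^1.3333 = 0.7921^1.3333 ≈ 0.7329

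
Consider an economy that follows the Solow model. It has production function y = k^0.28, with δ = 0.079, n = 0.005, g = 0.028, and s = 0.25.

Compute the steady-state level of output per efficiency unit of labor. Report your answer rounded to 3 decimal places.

y* ≈ 1.367

In steady state, investment equals break-even investment: s·k^α = (n + g + δ)·k.
Dividing both sides by k: k^(1−α) = s / (n + g + δ).
k^0.72 = 0.25 / (0.005 + 0.028 + 0.079) = 0.25 / 0.112 = 2.2321
k* = 2.2321^(1/0.72) ≈ 3.0502
y* = (k*)^α = 3.0502^0.28 ≈ 1.3665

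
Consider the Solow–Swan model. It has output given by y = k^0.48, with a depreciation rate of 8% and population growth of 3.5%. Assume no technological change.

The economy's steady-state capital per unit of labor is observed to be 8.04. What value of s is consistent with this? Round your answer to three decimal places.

In steady state, investment equals break-even investment: s·k^α = (n + δ)·k.
So s / (n + δ) = (k*)^(1−α) = 8.04^0.52 = 2.9562.
Therefore s = 2.9562 × (n + δ) = 2.9562 × 0.115 = 0.3400.

s ≈ 0.340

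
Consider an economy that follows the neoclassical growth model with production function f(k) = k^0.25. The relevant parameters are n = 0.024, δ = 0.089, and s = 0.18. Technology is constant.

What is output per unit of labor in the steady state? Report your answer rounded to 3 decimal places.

In steady state, investment equals break-even investment: s·k^α = (n + δ)·k.
Dividing both sides by k: k^(1−α) = s / (n + δ).
k^0.75 = 0.18 / (0.024 + 0.089) = 0.18 / 0.113 = 1.5929
k* = 1.5929^(1/0.75) ≈ 1.8603
y* = (k*)^α = 1.8603^0.25 ≈ 1.1679

y* = 1.168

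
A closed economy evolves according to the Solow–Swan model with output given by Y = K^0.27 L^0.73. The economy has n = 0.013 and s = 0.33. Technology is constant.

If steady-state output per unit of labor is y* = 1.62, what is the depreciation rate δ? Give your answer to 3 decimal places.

δ ≈ 0.077

In steady state, investment equals break-even investment: s·k^α = (n + δ)·k.
Since y* = [s/(n + δ)]^(α/(1−α)), we have s/(n + δ) = (y*)^((1−α)/α) = 1.62^2.7037 = 3.6852.
Therefore n + δ = s / 3.6852 = 0.33 / 3.6852 = 0.0895, so δ = 0.0895 − 0.013 = 0.0765.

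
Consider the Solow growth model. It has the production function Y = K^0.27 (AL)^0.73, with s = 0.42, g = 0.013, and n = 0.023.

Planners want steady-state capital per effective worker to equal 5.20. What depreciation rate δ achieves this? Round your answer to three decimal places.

In steady state, investment equals break-even investment: s·k^α = (n + g + δ)·k.
So s / (n + g + δ) = (k*)^(1−α) = 5.20^0.73 = 3.3318.
Therefore n + g + δ = s / 3.3318 = 0.42 / 3.3318 = 0.1261, so δ = 0.1261 − 0.036 = 0.0901.

δ ≈ 0.090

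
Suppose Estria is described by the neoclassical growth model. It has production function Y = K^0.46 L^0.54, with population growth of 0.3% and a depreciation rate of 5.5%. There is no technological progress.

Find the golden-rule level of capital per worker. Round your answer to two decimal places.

k_gold ≈ 46.28

The golden rule sets f'(k) = n + δ, i.e. α·k^(α−1) = n + δ.
So k^(1−α) = α / (n + δ) = 0.46 / 0.058 = 7.9310.
k_gold = 7.9310^(1/0.54) ≈ 46.2831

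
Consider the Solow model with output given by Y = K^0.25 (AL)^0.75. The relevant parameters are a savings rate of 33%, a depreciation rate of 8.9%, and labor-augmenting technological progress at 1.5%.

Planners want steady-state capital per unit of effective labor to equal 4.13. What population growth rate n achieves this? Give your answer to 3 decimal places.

In steady state, investment equals break-even investment: s·k^α = (n + g + δ)·k.
So s / (n + g + δ) = (k*)^(1−α) = 4.13^0.75 = 2.8971.
Therefore n + g + δ = s / 2.8971 = 0.33 / 2.8971 = 0.1139, so n = 0.1139 − 0.104 = 0.0099.

n ≈ 0.010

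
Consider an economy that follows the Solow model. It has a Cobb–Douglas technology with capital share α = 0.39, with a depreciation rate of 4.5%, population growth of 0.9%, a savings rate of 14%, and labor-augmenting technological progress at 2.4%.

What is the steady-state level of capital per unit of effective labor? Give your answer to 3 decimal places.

Steady state requires s·f(k) = (n + g + δ)·k, i.e. s·k^α = (n + g + δ)·k.
Rearranging, k^(1−α) = s / (n + g + δ).
k^0.61 = 0.14 / (0.009 + 0.024 + 0.045) = 0.14 / 0.078 = 1.7949
k* = 1.7949^(1/0.61) ≈ 2.6089

k* = 2.609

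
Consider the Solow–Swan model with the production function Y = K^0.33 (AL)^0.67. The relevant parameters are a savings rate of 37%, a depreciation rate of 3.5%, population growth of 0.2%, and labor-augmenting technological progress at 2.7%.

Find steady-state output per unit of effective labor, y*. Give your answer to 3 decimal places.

y* ≈ 2.373

In steady state, investment equals break-even investment: s·k^α = (n + g + δ)·k.
Dividing both sides by k: k^(1−α) = s / (n + g + δ).
k^0.67 = 0.37 / (0.002 + 0.027 + 0.035) = 0.37 / 0.064 = 5.7813
k* = 5.7813^(1/0.67) ≈ 13.7199
y* = (k*)^α = 13.7199^0.33 ≈ 2.3732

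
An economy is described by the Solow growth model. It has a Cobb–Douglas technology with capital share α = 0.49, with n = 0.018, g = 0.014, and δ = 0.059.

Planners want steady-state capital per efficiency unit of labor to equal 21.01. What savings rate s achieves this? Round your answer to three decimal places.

In steady state, investment equals break-even investment: s·k^α = (n + g + δ)·k.
So s / (n + g + δ) = (k*)^(1−α) = 21.01^0.51 = 4.7254.
Therefore s = 4.7254 × (n + g + δ) = 4.7254 × 0.091 = 0.4300.

s ≈ 0.430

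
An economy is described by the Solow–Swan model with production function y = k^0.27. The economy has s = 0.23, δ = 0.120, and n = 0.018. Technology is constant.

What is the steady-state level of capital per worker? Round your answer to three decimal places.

k* ≈ 2.013

Steady state requires s·f(k) = (n + δ)·k, i.e. s·k^α = (n + δ)·k.
Dividing both sides by k: k^(1−α) = s / (n + δ).
k^0.73 = 0.23 / (0.018 + 0.120) = 0.23 / 0.138 = 1.6667
k* = 1.6667^(1/0.73) ≈ 2.0133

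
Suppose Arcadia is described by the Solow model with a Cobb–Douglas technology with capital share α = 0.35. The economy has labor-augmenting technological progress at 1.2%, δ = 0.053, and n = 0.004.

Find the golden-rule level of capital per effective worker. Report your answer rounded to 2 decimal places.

k_gold ≈ 12.16

The golden rule sets f'(k) = n + g + δ, i.e. α·k^(α−1) = n + g + δ.
So k^(1−α) = α / (n + g + δ) = 0.35 / 0.069 = 5.0725.
k_gold = 5.0725^(1/0.65) ≈ 12.1607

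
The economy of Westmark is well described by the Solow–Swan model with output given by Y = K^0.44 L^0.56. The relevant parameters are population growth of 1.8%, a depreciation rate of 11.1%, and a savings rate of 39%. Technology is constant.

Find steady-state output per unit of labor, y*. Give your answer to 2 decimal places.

y* ≈ 2.39

Steady state requires s·f(k) = (n + δ)·k, i.e. s·k^α = (n + δ)·k.
Dividing both sides by k: k^(1−α) = s / (n + δ).
k^0.56 = 0.39 / (0.018 + 0.111) = 0.39 / 0.129 = 3.0233
k* = 3.0233^(1/0.56) ≈ 7.2111
y* = (k*)^α = 7.2111^0.44 ≈ 2.3852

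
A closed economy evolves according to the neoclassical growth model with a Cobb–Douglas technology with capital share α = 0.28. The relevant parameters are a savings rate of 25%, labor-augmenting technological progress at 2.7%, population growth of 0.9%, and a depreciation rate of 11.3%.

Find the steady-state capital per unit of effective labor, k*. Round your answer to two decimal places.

At the steady state, Δk = 0, so s·k^α = (n + g + δ)·k.
Dividing both sides by k: k^(1−α) = s / (n + g + δ).
k^0.72 = 0.25 / (0.009 + 0.027 + 0.113) = 0.25 / 0.149 = 1.6779
k* = 1.6779^(1/0.72) ≈ 2.0520

k* ≈ 2.05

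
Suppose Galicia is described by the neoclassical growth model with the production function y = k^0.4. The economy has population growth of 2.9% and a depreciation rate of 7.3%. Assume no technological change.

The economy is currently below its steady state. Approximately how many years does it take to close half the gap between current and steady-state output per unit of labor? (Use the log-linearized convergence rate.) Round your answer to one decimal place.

Near the steady state the convergence rate is λ = (1 − α)(n + δ).
λ = (1 − 0.4) × 0.102 = 0.6 × 0.102 = 0.0612
Half-life = ln 2 / λ = 0.6931 / 0.0612 ≈ 11.33 years

t_½ ≈ 11.3 years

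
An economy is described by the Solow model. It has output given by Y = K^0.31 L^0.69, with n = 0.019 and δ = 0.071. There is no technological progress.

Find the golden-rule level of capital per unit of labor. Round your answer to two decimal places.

k_gold ≈ 6.00

The golden rule sets f'(k) = n + δ, i.e. α·k^(α−1) = n + δ.
So k^(1−α) = α / (n + δ) = 0.31 / 0.090 = 3.4444.
k_gold = 3.4444^(1/0.69) ≈ 6.0038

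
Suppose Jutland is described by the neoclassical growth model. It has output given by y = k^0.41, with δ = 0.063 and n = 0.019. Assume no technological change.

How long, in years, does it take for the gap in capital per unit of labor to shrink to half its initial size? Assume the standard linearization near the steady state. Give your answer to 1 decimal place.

t_½ ≈ 14.3 years

Near the steady state the convergence rate is λ = (1 − α)(n + δ).
λ = (1 − 0.41) × 0.082 = 0.59 × 0.082 = 0.04838
Half-life = ln 2 / λ = 0.6931 / 0.04838 ≈ 14.33 years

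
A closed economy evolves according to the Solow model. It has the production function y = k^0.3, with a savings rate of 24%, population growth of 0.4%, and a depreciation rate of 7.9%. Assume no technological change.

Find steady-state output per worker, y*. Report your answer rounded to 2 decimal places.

Steady state requires s·f(k) = (n + δ)·k, i.e. s·k^α = (n + δ)·k.
Rearranging, k^(1−α) = s / (n + δ).
k^0.7 = 0.24 / (0.004 + 0.079) = 0.24 / 0.083 = 2.8916
k* = 2.8916^(1/0.7) ≈ 4.5579
y* = (k*)^α = 4.5579^0.3 ≈ 1.5763

y* = 1.58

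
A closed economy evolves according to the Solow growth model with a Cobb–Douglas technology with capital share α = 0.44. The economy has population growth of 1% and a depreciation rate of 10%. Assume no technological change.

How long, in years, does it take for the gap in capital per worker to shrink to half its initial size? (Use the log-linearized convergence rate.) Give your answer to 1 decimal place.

t_½ ≈ 11.3 years

Near the steady state the convergence rate is λ = (1 − α)(n + δ).
λ = (1 − 0.44) × 0.110 = 0.56 × 0.110 = 0.0616
Half-life = ln 2 / λ = 0.6931 / 0.0616 ≈ 11.25 years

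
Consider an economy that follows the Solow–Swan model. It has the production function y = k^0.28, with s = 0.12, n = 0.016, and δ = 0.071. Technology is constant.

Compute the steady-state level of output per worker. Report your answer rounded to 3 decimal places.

At the steady state, Δk = 0, so s·k^α = (n + δ)·k.
Dividing both sides by k: k^(1−α) = s / (n + δ).
k^0.72 = 0.12 / (0.016 + 0.071) = 0.12 / 0.087 = 1.3793
k* = 1.3793^(1/0.72) ≈ 1.5630
y* = (k*)^α = 1.5630^0.28 ≈ 1.1332

y* ≈ 1.133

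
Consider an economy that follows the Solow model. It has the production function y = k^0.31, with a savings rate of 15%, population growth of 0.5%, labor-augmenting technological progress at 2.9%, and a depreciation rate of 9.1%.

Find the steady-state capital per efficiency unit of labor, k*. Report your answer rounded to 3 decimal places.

Steady state requires s·f(k) = (n + g + δ)·k, i.e. s·k^α = (n + g + δ)·k.
Rearranging, k^(1−α) = s / (n + g + δ).
k^0.69 = 0.15 / (0.005 + 0.029 + 0.091) = 0.15 / 0.125 = 1.2000
k* = 1.2000^(1/0.69) ≈ 1.3024

k* = 1.302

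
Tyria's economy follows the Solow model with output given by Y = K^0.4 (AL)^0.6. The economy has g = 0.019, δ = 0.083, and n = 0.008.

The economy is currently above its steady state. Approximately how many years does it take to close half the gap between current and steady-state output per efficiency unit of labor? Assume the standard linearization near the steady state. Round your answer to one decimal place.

t_½ ≈ 10.5 years

Near the steady state the convergence rate is λ = (1 − α)(n + g + δ).
λ = (1 − 0.4) × 0.110 = 0.6 × 0.110 = 0.0660
Half-life = ln 2 / λ = 0.6931 / 0.0660 ≈ 10.50 years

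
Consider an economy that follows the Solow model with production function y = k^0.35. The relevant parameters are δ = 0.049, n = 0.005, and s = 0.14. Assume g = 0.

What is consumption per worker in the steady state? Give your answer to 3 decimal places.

At the steady state, Δk = 0, so s·k^α = (n + δ)·k.
Rearranging, k^(1−α) = s / (n + δ).
k^0.65 = 0.14 / (0.005 + 0.049) = 0.14 / 0.054 = 2.5926
k* = 2.5926^(1/0.65) ≈ 4.3303
y* = (k*)^α = 4.3303^0.35 ≈ 1.6702
c* = (1 − s)·y* = (1 − 0.14) × 1.6702 ≈ 1.4364

c* ≈ 1.436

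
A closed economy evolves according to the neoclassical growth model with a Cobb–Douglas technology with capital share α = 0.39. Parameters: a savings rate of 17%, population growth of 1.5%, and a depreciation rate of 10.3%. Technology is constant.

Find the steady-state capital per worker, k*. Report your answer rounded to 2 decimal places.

At the steady state, Δk = 0, so s·k^α = (n + δ)·k.
Rearranging, k^(1−α) = s / (n + δ).
k^0.61 = 0.17 / (0.015 + 0.103) = 0.17 / 0.118 = 1.4407
k* = 1.4407^(1/0.61) ≈ 1.8195

k* ≈ 1.82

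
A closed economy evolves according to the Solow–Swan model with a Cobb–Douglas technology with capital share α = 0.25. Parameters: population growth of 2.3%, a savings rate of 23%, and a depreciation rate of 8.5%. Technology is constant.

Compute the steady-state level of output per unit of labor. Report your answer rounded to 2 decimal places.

At the steady state, Δk = 0, so s·k^α = (n + δ)·k.
Rearranging, k^(1−α) = s / (n + δ).
k^0.75 = 0.23 / (0.023 + 0.085) = 0.23 / 0.108 = 2.1296
k* = 2.1296^(1/0.75) ≈ 2.7399
y* = (k*)^α = 2.7399^0.25 ≈ 1.2866

y* ≈ 1.29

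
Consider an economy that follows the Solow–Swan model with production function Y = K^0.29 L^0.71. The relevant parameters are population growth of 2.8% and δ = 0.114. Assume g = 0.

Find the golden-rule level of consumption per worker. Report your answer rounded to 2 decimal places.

At the golden rule, f'(k) = n + δ, so α·k^(α−1) = n + δ and k_gold = (α/(n + δ))^(1/(1−α)).
k_gold = (0.29/0.142)^(1/0.71) = 2.0423^1.4085 ≈ 2.7340
c_gold = f(k_gold) − (n + δ)·k_gold = 1.3387 − 0.142×2.7340 ≈ 0.9505

c_gold ≈ 0.95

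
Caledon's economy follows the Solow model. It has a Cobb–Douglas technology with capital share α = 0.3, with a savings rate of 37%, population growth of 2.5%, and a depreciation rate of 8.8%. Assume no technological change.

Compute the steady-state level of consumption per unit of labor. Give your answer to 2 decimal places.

Steady state requires s·f(k) = (n + δ)·k, i.e. s·k^α = (n + δ)·k.
Dividing both sides by k: k^(1−α) = s / (n + δ).
k^0.7 = 0.37 / (0.025 + 0.088) = 0.37 / 0.113 = 3.2743
k* = 3.2743^(1/0.7) ≈ 5.4436
y* = (k*)^α = 5.4436^0.3 ≈ 1.6625
c* = (1 − s)·y* = (1 − 0.37) × 1.6625 ≈ 1.0474

c* ≈ 1.05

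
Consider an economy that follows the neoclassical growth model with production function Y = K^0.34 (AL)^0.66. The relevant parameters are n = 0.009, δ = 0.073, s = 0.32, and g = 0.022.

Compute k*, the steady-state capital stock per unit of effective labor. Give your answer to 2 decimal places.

k* = 5.49

At the steady state, Δk = 0, so s·k^α = (n + g + δ)·k.
Rearranging, k^(1−α) = s / (n + g + δ).
k^0.66 = 0.32 / (0.009 + 0.022 + 0.073) = 0.32 / 0.104 = 3.0769
k* = 3.0769^(1/0.66) ≈ 5.4899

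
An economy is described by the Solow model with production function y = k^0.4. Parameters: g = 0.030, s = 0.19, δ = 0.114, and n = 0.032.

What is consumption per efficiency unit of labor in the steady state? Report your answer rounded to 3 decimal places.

c* ≈ 0.852

Steady state requires s·f(k) = (n + g + δ)·k, i.e. s·k^α = (n + g + δ)·k.
Rearranging, k^(1−α) = s / (n + g + δ).
k^0.6 = 0.19 / (0.032 + 0.030 + 0.114) = 0.19 / 0.176 = 1.0795
k* = 1.0795^(1/0.6) ≈ 1.1360
y* = (k*)^α = 1.1360^0.4 ≈ 1.0523
c* = (1 − s)·y* = (1 − 0.19) × 1.0523 ≈ 0.8524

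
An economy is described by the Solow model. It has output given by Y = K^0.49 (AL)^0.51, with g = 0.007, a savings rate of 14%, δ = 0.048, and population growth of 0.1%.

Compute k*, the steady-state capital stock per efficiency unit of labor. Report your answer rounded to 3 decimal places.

k* ≈ 6.029

At the steady state, Δk = 0, so s·k^α = (n + g + δ)·k.
Rearranging, k^(1−α) = s / (n + g + δ).
k^0.51 = 0.14 / (0.001 + 0.007 + 0.048) = 0.14 / 0.056 = 2.5000
k* = 2.5000^(1/0.51) ≈ 6.0294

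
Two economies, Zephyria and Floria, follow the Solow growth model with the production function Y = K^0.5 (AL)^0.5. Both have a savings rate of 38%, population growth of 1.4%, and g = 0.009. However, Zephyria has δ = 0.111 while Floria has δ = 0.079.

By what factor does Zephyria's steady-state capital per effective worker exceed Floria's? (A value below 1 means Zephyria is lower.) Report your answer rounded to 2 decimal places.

Steady-state k* = [s/(n + g + δ)]^(1/(1−α)), so the ratio is [ (s_Z/(n + g + δ)_Z) / (s_F/(n + g + δ)_F) ]^2.
s_Z/(n + g + δ)_Z = 0.38/0.134 = 2.8358; s_F/(n + g + δ)_F = 0.38/0.102 = 3.7255.
Ratio = (2.8358/3.7255)^2 = 0.7612^2 ≈ 0.5794

ratio ≈ 0.58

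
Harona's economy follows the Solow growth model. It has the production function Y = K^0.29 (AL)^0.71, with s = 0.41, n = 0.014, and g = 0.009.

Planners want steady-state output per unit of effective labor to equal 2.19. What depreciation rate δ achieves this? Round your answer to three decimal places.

δ ≈ 0.037

At the steady state, Δk = 0, so s·k^α = (n + g + δ)·k.
Since y* = [s/(n + g + δ)]^(α/(1−α)), we have s/(n + g + δ) = (y*)^((1−α)/α) = 2.19^2.4483 = 6.8157.
Therefore n + g + δ = s / 6.8157 = 0.41 / 6.8157 = 0.0602, so δ = 0.0602 − 0.023 = 0.0372.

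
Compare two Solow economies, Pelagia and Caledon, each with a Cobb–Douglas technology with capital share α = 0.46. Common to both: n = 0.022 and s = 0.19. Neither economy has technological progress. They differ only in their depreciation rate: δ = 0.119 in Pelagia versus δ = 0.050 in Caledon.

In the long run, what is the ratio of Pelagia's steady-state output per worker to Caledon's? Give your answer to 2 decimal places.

ratio ≈ 0.56

Steady-state y* = [s/(n + δ)]^(α/(1−α)), so the ratio is [ (s_P/(n + δ)_P) / (s_C/(n + δ)_C) ]^0.8519.
s_P/(n + δ)_P = 0.19/0.141 = 1.3475; s_C/(n + δ)_C = 0.19/0.072 = 2.6389.
Ratio = (1.3475/2.6389)^0.8519 = 0.5106^0.8519 ≈ 0.5640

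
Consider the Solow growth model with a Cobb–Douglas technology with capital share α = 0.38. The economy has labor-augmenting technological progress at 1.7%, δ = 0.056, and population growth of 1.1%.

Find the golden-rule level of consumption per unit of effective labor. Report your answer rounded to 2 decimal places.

c_gold ≈ 1.56

At the golden rule, f'(k) = n + g + δ, so α·k^(α−1) = n + g + δ and k_gold = (α/(n + g + δ))^(1/(1−α)).
k_gold = (0.38/0.084)^(1/0.62) = 4.5238^1.6129 ≈ 11.4094
c_gold = f(k_gold) − (n + g + δ)·k_gold = 2.5221 − 0.084×11.4094 ≈ 1.5637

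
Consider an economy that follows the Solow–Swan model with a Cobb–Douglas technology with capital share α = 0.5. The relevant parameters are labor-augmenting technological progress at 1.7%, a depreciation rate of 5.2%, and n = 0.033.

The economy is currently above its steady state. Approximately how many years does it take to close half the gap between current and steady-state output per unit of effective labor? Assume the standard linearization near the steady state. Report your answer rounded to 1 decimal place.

Near the steady state the convergence rate is λ = (1 − α)(n + g + δ).
λ = (1 − 0.5) × 0.102 = 0.5 × 0.102 = 0.0510
Half-life = ln 2 / λ = 0.6931 / 0.0510 ≈ 13.59 years

t_½ ≈ 13.6 years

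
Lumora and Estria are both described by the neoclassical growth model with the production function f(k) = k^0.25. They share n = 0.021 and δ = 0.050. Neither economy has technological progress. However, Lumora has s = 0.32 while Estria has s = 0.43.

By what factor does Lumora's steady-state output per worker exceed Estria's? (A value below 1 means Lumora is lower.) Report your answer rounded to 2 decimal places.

y*_L / y*_E ≈ 0.91

Steady-state y* = [s/(n + δ)]^(α/(1−α)), so the ratio is [ (s_L/(n + δ)_L) / (s_E/(n + δ)_E) ]^0.3333.
s_L/(n + δ)_L = 0.32/0.071 = 4.5070; s_E/(n + δ)_E = 0.43/0.071 = 6.0563.
Ratio = (4.5070/6.0563)^0.3333 = 0.7442^0.3333 ≈ 0.9062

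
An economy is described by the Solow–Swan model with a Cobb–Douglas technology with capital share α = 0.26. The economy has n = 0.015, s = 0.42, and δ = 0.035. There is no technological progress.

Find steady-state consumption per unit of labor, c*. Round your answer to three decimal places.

At the steady state, Δk = 0, so s·k^α = (n + δ)·k.
Dividing both sides by k: k^(1−α) = s / (n + δ).
k^0.74 = 0.42 / (0.015 + 0.035) = 0.42 / 0.050 = 8.4000
k* = 8.4000^(1/0.74) ≈ 17.7430
y* = (k*)^α = 17.7430^0.26 ≈ 2.1123
c* = (1 − s)·y* = (1 − 0.42) × 2.1123 ≈ 1.2251

c* = 1.225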